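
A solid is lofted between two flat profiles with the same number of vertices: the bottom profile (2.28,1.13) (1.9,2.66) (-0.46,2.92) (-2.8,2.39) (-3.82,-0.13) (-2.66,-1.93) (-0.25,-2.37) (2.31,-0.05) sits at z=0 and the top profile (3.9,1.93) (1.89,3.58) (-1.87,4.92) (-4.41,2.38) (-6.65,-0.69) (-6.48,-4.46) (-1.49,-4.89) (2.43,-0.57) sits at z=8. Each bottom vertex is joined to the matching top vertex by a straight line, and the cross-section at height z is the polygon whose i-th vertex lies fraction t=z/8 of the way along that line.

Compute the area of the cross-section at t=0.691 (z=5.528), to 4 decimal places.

Cross-section at t=0.691: each vertex is (1-t)·p0[i] + t·p1[i].
  v1: (1-0.691)·(2.28,1.13) + 0.691·(3.9,1.93) = (3.3994,1.6828)
  v2: (1-0.691)·(1.9,2.66) + 0.691·(1.89,3.58) = (1.8931,3.2957)
  v3: (1-0.691)·(-0.46,2.92) + 0.691·(-1.87,4.92) = (-1.4343,4.3020)
  v4: (1-0.691)·(-2.8,2.39) + 0.691·(-4.41,2.38) = (-3.9125,2.3831)
  v5: (1-0.691)·(-3.82,-0.13) + 0.691·(-6.65,-0.69) = (-5.7755,-0.5170)
  v6: (1-0.691)·(-2.66,-1.93) + 0.691·(-6.48,-4.46) = (-5.2996,-3.6782)
  v7: (1-0.691)·(-0.25,-2.37) + 0.691·(-1.49,-4.89) = (-1.1068,-4.1113)
  v8: (1-0.691)·(2.31,-0.05) + 0.691·(2.43,-0.57) = (2.3929,-0.4093)
Shoelace sum Σ(x_i·y_{i+1} − x_{i+1}·y_i):
  i=1: 3.3994·3.2957 − 1.8931·1.6828 = +8.0178 (running +8.0178)
  i=2: 1.8931·4.3020 − -1.4343·3.2957 = +12.8712 (running +20.8890)
  i=3: -1.4343·2.3831 − -3.9125·4.3020 = +13.4135 (running +34.3025)
  i=4: -3.9125·-0.5170 − -5.7755·2.3831 = +15.7862 (running +50.0887)
  i=5: -5.7755·-3.6782 − -5.2996·-0.5170 = +18.5040 (running +68.5928)
  i=6: -5.2996·-4.1113 − -1.1068·-3.6782 = +17.7172 (running +86.3100)
  i=7: -1.1068·-0.4093 − 2.3929·-4.1113 = +10.2911 (running +96.6011)
  i=8: 2.3929·1.6828 − 3.3994·-0.4093 = +5.4183 (running +102.0194)
Area = |Σ|/2 = |102.0194|/2 = 51.0097

Area at t=0.691: 51.0097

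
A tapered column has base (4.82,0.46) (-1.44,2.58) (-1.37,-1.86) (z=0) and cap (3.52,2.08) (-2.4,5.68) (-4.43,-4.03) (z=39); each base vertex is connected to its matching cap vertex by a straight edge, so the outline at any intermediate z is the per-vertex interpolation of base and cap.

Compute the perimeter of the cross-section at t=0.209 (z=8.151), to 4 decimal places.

Cross-section at t=0.209: each vertex is (1-t)·p0[i] + t·p1[i].
  v1: (1-0.209)·(4.82,0.46) + 0.209·(3.52,2.08) = (4.5483,0.7986)
  v2: (1-0.209)·(-1.44,2.58) + 0.209·(-2.4,5.68) = (-1.6406,3.2279)
  v3: (1-0.209)·(-1.37,-1.86) + 0.209·(-4.43,-4.03) = (-2.0095,-2.3135)
Perimeter = Σ |v_{i+1} − v_i|:
  edge 1→2: √(-6.1889² + 2.4293²) = 6.6487 (running 6.6487)
  edge 2→3: √(-0.3689² + -5.5414²) = 5.5537 (running 12.2023)
  edge 3→1: √(6.5578² + 3.1121²) = 7.2588 (running 19.4612)
Perimeter = 19.4612

Perimeter at t=0.209: 19.4612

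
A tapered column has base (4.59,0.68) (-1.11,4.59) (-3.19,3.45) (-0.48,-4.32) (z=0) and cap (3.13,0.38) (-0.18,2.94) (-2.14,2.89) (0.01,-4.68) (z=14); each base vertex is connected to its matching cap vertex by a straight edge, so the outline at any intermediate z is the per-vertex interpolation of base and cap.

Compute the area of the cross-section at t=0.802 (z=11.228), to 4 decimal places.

Area at t=0.802: 22.3538

Cross-section at t=0.802: each vertex is (1-t)·p0[i] + t·p1[i].
  v1: (1-0.802)·(4.59,0.68) + 0.802·(3.13,0.38) = (3.4191,0.4394)
  v2: (1-0.802)·(-1.11,4.59) + 0.802·(-0.18,2.94) = (-0.3641,3.2667)
  v3: (1-0.802)·(-3.19,3.45) + 0.802·(-2.14,2.89) = (-2.3479,3.0009)
  v4: (1-0.802)·(-0.48,-4.32) + 0.802·(0.01,-4.68) = (-0.0870,-4.6087)
Shoelace sum Σ(x_i·y_{i+1} − x_{i+1}·y_i):
  i=1: 3.4191·3.2667 − -0.3641·0.4394 = +11.3291 (running +11.3291)
  i=2: -0.3641·3.0009 − -2.3479·3.2667 = +6.5771 (running +17.9063)
  i=3: -2.3479·-4.6087 − -0.0870·3.0009 = +11.0820 (running +28.9882)
  i=4: -0.0870·0.4394 − 3.4191·-4.6087 = +15.7193 (running +44.7076)
Area = |Σ|/2 = |44.7076|/2 = 22.3538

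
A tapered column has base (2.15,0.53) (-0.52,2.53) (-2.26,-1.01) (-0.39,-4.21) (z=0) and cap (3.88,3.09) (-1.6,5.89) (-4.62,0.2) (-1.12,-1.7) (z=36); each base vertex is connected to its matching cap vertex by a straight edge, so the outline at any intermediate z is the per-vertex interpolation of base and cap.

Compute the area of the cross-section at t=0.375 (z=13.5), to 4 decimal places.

Cross-section at t=0.375: each vertex is (1-t)·p0[i] + t·p1[i].
  v1: (1-0.375)·(2.15,0.53) + 0.375·(3.88,3.09) = (2.7988,1.4900)
  v2: (1-0.375)·(-0.52,2.53) + 0.375·(-1.6,5.89) = (-0.9250,3.7900)
  v3: (1-0.375)·(-2.26,-1.01) + 0.375·(-4.62,0.2) = (-3.1450,-0.5562)
  v4: (1-0.375)·(-0.39,-4.21) + 0.375·(-1.12,-1.7) = (-0.6638,-3.2687)
Shoelace sum Σ(x_i·y_{i+1} − x_{i+1}·y_i):
  i=1: 2.7988·3.7900 − -0.9250·1.4900 = +11.9855 (running +11.9855)
  i=2: -0.9250·-0.5562 − -3.1450·3.7900 = +12.4341 (running +24.4196)
  i=3: -3.1450·-3.2687 − -0.6638·-0.5562 = +9.9110 (running +34.3306)
  i=4: -0.6638·1.4900 − 2.7988·-3.2687 = +8.1594 (running +42.4900)
Area = |Σ|/2 = |42.4900|/2 = 21.2450

Area at t=0.375: 21.2450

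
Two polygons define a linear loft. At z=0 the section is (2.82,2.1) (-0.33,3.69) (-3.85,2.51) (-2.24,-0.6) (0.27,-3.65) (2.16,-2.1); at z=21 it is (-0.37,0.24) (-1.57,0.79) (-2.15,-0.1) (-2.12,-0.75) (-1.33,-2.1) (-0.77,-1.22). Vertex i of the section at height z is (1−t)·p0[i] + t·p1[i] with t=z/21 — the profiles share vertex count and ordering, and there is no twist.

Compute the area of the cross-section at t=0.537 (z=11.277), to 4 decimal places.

Cross-section at t=0.537: each vertex is (1-t)·p0[i] + t·p1[i].
  v1: (1-0.537)·(2.82,2.1) + 0.537·(-0.37,0.24) = (1.1070,1.1012)
  v2: (1-0.537)·(-0.33,3.69) + 0.537·(-1.57,0.79) = (-0.9959,2.1327)
  v3: (1-0.537)·(-3.85,2.51) + 0.537·(-2.15,-0.1) = (-2.9371,1.1084)
  v4: (1-0.537)·(-2.24,-0.6) + 0.537·(-2.12,-0.75) = (-2.1756,-0.6805)
  v5: (1-0.537)·(0.27,-3.65) + 0.537·(-1.33,-2.1) = (-0.5892,-2.8176)
  v6: (1-0.537)·(2.16,-2.1) + 0.537·(-0.77,-1.22) = (0.5866,-1.6274)
Shoelace sum Σ(x_i·y_{i+1} − x_{i+1}·y_i):
  i=1: 1.1070·2.1327 − -0.9959·1.1012 = +3.4575 (running +3.4575)
  i=2: -0.9959·1.1084 − -2.9371·2.1327 = +5.1601 (running +8.6176)
  i=3: -2.9371·-0.6805 − -2.1756·1.1084 = +4.4103 (running +13.0279)
  i=4: -2.1756·-2.8176 − -0.5892·-0.6805 = +5.7290 (running +18.7569)
  i=5: -0.5892·-1.6274 − 0.5866·-2.8176 = +2.6117 (running +21.3685)
  i=6: 0.5866·1.1012 − 1.1070·-1.6274 = +2.4475 (running +23.8160)
Area = |Σ|/2 = |23.8160|/2 = 11.9080

Area at t=0.537: 11.9080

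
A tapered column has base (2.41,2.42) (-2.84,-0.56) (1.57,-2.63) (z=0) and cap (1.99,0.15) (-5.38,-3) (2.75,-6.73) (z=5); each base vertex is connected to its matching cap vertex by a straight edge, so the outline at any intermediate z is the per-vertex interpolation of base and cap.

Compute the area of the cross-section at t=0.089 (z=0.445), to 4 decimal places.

Area at t=0.089: 13.1309

Cross-section at t=0.089: each vertex is (1-t)·p0[i] + t·p1[i].
  v1: (1-0.089)·(2.41,2.42) + 0.089·(1.99,0.15) = (2.3726,2.2180)
  v2: (1-0.089)·(-2.84,-0.56) + 0.089·(-5.38,-3) = (-3.0661,-0.7772)
  v3: (1-0.089)·(1.57,-2.63) + 0.089·(2.75,-6.73) = (1.6750,-2.9949)
Shoelace sum Σ(x_i·y_{i+1} − x_{i+1}·y_i):
  i=1: 2.3726·-0.7772 − -3.0661·2.2180 = +4.9565 (running +4.9565)
  i=2: -3.0661·-2.9949 − 1.6750·-0.7772 = +10.4843 (running +15.4408)
  i=3: 1.6750·2.2180 − 2.3726·-2.9949 = +10.8209 (running +26.2617)
Area = |Σ|/2 = |26.2617|/2 = 13.1309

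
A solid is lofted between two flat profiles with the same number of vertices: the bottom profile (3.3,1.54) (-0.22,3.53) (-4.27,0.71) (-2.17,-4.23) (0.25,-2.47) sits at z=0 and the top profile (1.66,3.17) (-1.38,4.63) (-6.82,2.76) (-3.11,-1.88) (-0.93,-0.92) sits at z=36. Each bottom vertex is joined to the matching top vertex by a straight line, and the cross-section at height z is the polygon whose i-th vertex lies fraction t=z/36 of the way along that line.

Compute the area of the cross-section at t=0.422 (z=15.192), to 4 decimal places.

Cross-section at t=0.422: each vertex is (1-t)·p0[i] + t·p1[i].
  v1: (1-0.422)·(3.3,1.54) + 0.422·(1.66,3.17) = (2.6079,2.2279)
  v2: (1-0.422)·(-0.22,3.53) + 0.422·(-1.38,4.63) = (-0.7095,3.9942)
  v3: (1-0.422)·(-4.27,0.71) + 0.422·(-6.82,2.76) = (-5.3461,1.5751)
  v4: (1-0.422)·(-2.17,-4.23) + 0.422·(-3.11,-1.88) = (-2.5667,-3.2383)
  v5: (1-0.422)·(0.25,-2.47) + 0.422·(-0.93,-0.92) = (-0.2480,-1.8159)
Shoelace sum Σ(x_i·y_{i+1} − x_{i+1}·y_i):
  i=1: 2.6079·3.9942 − -0.7095·2.2279 = +11.9973 (running +11.9973)
  i=2: -0.7095·1.5751 − -5.3461·3.9942 = +20.2358 (running +32.2331)
  i=3: -5.3461·-3.2383 − -2.5667·1.5751 = +21.3551 (running +53.5881)
  i=4: -2.5667·-1.8159 − -0.2480·-3.2383 = +3.8579 (running +57.4460)
  i=5: -0.2480·2.2279 − 2.6079·-1.8159 = +4.1833 (running +61.6293)
Area = |Σ|/2 = |61.6293|/2 = 30.8147

Area at t=0.422: 30.8147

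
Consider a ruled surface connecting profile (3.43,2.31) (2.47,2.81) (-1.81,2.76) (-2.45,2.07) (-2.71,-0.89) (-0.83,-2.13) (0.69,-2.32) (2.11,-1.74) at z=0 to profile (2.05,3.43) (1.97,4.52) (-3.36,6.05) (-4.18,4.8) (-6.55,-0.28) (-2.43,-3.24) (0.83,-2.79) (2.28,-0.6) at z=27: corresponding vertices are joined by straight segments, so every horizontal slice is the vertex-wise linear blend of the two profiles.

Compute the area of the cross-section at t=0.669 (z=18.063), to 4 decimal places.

Cross-section at t=0.669: each vertex is (1-t)·p0[i] + t·p1[i].
  v1: (1-0.669)·(3.43,2.31) + 0.669·(2.05,3.43) = (2.5068,3.0593)
  v2: (1-0.669)·(2.47,2.81) + 0.669·(1.97,4.52) = (2.1355,3.9540)
  v3: (1-0.669)·(-1.81,2.76) + 0.669·(-3.36,6.05) = (-2.8470,4.9610)
  v4: (1-0.669)·(-2.45,2.07) + 0.669·(-4.18,4.8) = (-3.6074,3.8964)
  v5: (1-0.669)·(-2.71,-0.89) + 0.669·(-6.55,-0.28) = (-5.2790,-0.4819)
  v6: (1-0.669)·(-0.83,-2.13) + 0.669·(-2.43,-3.24) = (-1.9004,-2.8726)
  v7: (1-0.669)·(0.69,-2.32) + 0.669·(0.83,-2.79) = (0.7837,-2.6344)
  v8: (1-0.669)·(2.11,-1.74) + 0.669·(2.28,-0.6) = (2.2237,-0.9773)
Shoelace sum Σ(x_i·y_{i+1} − x_{i+1}·y_i):
  i=1: 2.5068·3.9540 − 2.1355·3.0593 = +3.3787 (running +3.3787)
  i=2: 2.1355·4.9610 − -2.8470·3.9540 = +21.8510 (running +25.2297)
  i=3: -2.8470·3.8964 − -3.6074·4.9610 = +6.8034 (running +32.0332)
  i=4: -3.6074·-0.4819 − -5.2790·3.8964 = +22.3072 (running +54.3404)
  i=5: -5.2790·-2.8726 − -1.9004·-0.4819 = +14.2485 (running +68.5888)
  i=6: -1.9004·-2.6344 − 0.7837·-2.8726 = +7.2576 (running +75.8464)
  i=7: 0.7837·-0.9773 − 2.2237·-2.6344 = +5.0924 (running +80.9388)
  i=8: 2.2237·3.0593 − 2.5068·-0.9773 = +9.2530 (running +90.1918)
Area = |Σ|/2 = |90.1918|/2 = 45.0959

Area at t=0.669: 45.0959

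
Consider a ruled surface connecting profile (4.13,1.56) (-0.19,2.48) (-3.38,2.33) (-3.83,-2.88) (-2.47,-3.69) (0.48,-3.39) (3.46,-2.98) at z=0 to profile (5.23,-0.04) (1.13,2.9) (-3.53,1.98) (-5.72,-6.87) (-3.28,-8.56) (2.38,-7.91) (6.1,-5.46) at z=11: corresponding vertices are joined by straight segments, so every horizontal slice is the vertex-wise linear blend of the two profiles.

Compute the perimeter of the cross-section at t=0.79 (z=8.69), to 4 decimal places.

Cross-section at t=0.79: each vertex is (1-t)·p0[i] + t·p1[i].
  v1: (1-0.79)·(4.13,1.56) + 0.79·(5.23,-0.04) = (4.9990,0.2960)
  v2: (1-0.79)·(-0.19,2.48) + 0.79·(1.13,2.9) = (0.8528,2.8118)
  v3: (1-0.79)·(-3.38,2.33) + 0.79·(-3.53,1.98) = (-3.4985,2.0535)
  v4: (1-0.79)·(-3.83,-2.88) + 0.79·(-5.72,-6.87) = (-5.3231,-6.0321)
  v5: (1-0.79)·(-2.47,-3.69) + 0.79·(-3.28,-8.56) = (-3.1099,-7.5373)
  v6: (1-0.79)·(0.48,-3.39) + 0.79·(2.38,-7.91) = (1.9810,-6.9608)
  v7: (1-0.79)·(3.46,-2.98) + 0.79·(6.1,-5.46) = (5.5456,-4.9392)
Perimeter = Σ |v_{i+1} − v_i|:
  edge 1→2: √(-4.1462² + 2.5158²) = 4.8498 (running 4.8498)
  edge 2→3: √(-4.3513² + -0.7583²) = 4.4169 (running 9.2666)
  edge 3→4: √(-1.8246² + -8.0856²) = 8.2889 (running 17.5556)
  edge 4→5: √(2.2132² + -1.5052²) = 2.6765 (running 20.2321)
  edge 5→6: √(5.0909² + 0.5765²) = 5.1234 (running 25.3555)
  edge 6→7: √(3.5646² + 2.0216²) = 4.0980 (running 29.4535)
  edge 7→1: √(-0.5466² + 5.2352²) = 5.2637 (running 34.7172)
Perimeter = 34.7172

Perimeter at t=0.79: 34.7172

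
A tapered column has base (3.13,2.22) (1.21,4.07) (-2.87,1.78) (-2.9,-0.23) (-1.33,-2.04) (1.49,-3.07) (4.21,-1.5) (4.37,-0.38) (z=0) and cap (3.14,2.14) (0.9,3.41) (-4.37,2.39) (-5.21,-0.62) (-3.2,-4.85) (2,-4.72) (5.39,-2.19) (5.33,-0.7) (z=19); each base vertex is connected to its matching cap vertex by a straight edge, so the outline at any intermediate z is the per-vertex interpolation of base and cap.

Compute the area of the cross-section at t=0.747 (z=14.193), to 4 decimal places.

Area at t=0.747: 56.6803

Cross-section at t=0.747: each vertex is (1-t)·p0[i] + t·p1[i].
  v1: (1-0.747)·(3.13,2.22) + 0.747·(3.14,2.14) = (3.1375,2.1602)
  v2: (1-0.747)·(1.21,4.07) + 0.747·(0.9,3.41) = (0.9784,3.5770)
  v3: (1-0.747)·(-2.87,1.78) + 0.747·(-4.37,2.39) = (-3.9905,2.2357)
  v4: (1-0.747)·(-2.9,-0.23) + 0.747·(-5.21,-0.62) = (-4.6256,-0.5213)
  v5: (1-0.747)·(-1.33,-2.04) + 0.747·(-3.2,-4.85) = (-2.7269,-4.1391)
  v6: (1-0.747)·(1.49,-3.07) + 0.747·(2,-4.72) = (1.8710,-4.3026)
  v7: (1-0.747)·(4.21,-1.5) + 0.747·(5.39,-2.19) = (5.0915,-2.0154)
  v8: (1-0.747)·(4.37,-0.38) + 0.747·(5.33,-0.7) = (5.0871,-0.6190)
Shoelace sum Σ(x_i·y_{i+1} − x_{i+1}·y_i):
  i=1: 3.1375·3.5770 − 0.9784·2.1602 = +9.1090 (running +9.1090)
  i=2: 0.9784·2.2357 − -3.9905·3.5770 = +16.4614 (running +25.5704)
  i=3: -3.9905·-0.5213 − -4.6256·2.2357 = +12.4216 (running +37.9920)
  i=4: -4.6256·-4.1391 − -2.7269·-0.5213 = +17.7239 (running +55.7160)
  i=5: -2.7269·-4.3026 − 1.8710·-4.1391 = +19.4767 (running +75.1926)
  i=6: 1.8710·-2.0154 − 5.0915·-4.3026 = +18.1355 (running +93.3281)
  i=7: 5.0915·-0.6190 − 5.0871·-2.0154 = +7.1009 (running +100.4290)
  i=8: 5.0871·2.1602 − 3.1375·-0.6190 = +12.9316 (running +113.3606)
Area = |Σ|/2 = |113.3606|/2 = 56.6803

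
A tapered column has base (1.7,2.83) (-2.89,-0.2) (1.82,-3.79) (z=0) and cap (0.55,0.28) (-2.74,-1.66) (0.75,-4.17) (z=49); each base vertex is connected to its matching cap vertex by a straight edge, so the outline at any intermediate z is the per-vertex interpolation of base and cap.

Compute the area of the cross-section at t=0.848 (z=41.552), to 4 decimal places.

Area at t=0.848: 8.5329

Cross-section at t=0.848: each vertex is (1-t)·p0[i] + t·p1[i].
  v1: (1-0.848)·(1.7,2.83) + 0.848·(0.55,0.28) = (0.7248,0.6676)
  v2: (1-0.848)·(-2.89,-0.2) + 0.848·(-2.74,-1.66) = (-2.7628,-1.4381)
  v3: (1-0.848)·(1.82,-3.79) + 0.848·(0.75,-4.17) = (0.9126,-4.1122)
Shoelace sum Σ(x_i·y_{i+1} − x_{i+1}·y_i):
  i=1: 0.7248·-1.4381 − -2.7628·0.6676 = +0.8021 (running +0.8021)
  i=2: -2.7628·-4.1122 − 0.9126·-1.4381 = +12.6737 (running +13.4759)
  i=3: 0.9126·0.6676 − 0.7248·-4.1122 = +3.5898 (running +17.0657)
Area = |Σ|/2 = |17.0657|/2 = 8.5329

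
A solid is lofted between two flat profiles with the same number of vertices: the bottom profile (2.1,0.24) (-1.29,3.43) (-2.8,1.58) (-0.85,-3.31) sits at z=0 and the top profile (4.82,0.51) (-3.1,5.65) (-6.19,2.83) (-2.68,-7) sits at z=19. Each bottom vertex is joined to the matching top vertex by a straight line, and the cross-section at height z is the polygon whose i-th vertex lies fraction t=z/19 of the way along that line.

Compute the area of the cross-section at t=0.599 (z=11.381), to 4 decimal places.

Cross-section at t=0.599: each vertex is (1-t)·p0[i] + t·p1[i].
  v1: (1-0.599)·(2.1,0.24) + 0.599·(4.82,0.51) = (3.7293,0.4017)
  v2: (1-0.599)·(-1.29,3.43) + 0.599·(-3.1,5.65) = (-2.3742,4.7598)
  v3: (1-0.599)·(-2.8,1.58) + 0.599·(-6.19,2.83) = (-4.8306,2.3288)
  v4: (1-0.599)·(-0.85,-3.31) + 0.599·(-2.68,-7) = (-1.9462,-5.5203)
Shoelace sum Σ(x_i·y_{i+1} − x_{i+1}·y_i):
  i=1: 3.7293·4.7598 − -2.3742·0.4017 = +18.7043 (running +18.7043)
  i=2: -2.3742·2.3288 − -4.8306·4.7598 = +17.4637 (running +36.1681)
  i=3: -4.8306·-5.5203 − -1.9462·2.3288 = +31.1986 (running +67.3667)
  i=4: -1.9462·0.4017 − 3.7293·-5.5203 = +19.8049 (running +87.1716)
Area = |Σ|/2 = |87.1716|/2 = 43.5858

Area at t=0.599: 43.5858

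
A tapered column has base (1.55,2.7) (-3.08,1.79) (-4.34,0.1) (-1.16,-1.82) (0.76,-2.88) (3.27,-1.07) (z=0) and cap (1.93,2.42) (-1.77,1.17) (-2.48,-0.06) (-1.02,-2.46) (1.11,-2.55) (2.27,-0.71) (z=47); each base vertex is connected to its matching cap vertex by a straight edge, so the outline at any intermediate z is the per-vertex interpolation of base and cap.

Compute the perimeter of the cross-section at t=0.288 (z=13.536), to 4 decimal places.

Perimeter at t=0.288: 18.5123

Cross-section at t=0.288: each vertex is (1-t)·p0[i] + t·p1[i].
  v1: (1-0.288)·(1.55,2.7) + 0.288·(1.93,2.42) = (1.6594,2.6194)
  v2: (1-0.288)·(-3.08,1.79) + 0.288·(-1.77,1.17) = (-2.7027,1.6114)
  v3: (1-0.288)·(-4.34,0.1) + 0.288·(-2.48,-0.06) = (-3.8043,0.0539)
  v4: (1-0.288)·(-1.16,-1.82) + 0.288·(-1.02,-2.46) = (-1.1197,-2.0043)
  v5: (1-0.288)·(0.76,-2.88) + 0.288·(1.11,-2.55) = (0.8608,-2.7850)
  v6: (1-0.288)·(3.27,-1.07) + 0.288·(2.27,-0.71) = (2.9820,-0.9663)
Perimeter = Σ |v_{i+1} − v_i|:
  edge 1→2: √(-4.3622² + -1.0079²) = 4.4771 (running 4.4771)
  edge 2→3: √(-1.1016² + -1.5575²) = 1.9077 (running 6.3848)
  edge 3→4: √(2.6846² + -2.0582²) = 3.3828 (running 9.7677)
  edge 4→5: √(1.9805² + -0.7806²) = 2.1288 (running 11.8964)
  edge 5→6: √(2.1212² + 1.8186²) = 2.7941 (running 14.6905)
  edge 6→1: √(-1.3226² + 3.5857²) = 3.8218 (running 18.5123)
Perimeter = 18.5123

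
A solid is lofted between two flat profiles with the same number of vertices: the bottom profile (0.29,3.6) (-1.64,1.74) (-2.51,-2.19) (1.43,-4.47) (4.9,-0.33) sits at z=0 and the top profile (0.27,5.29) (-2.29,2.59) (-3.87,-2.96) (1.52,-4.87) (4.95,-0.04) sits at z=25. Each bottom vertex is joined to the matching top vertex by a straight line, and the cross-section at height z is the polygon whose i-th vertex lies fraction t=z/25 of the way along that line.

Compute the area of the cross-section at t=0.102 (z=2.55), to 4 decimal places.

Cross-section at t=0.102: each vertex is (1-t)·p0[i] + t·p1[i].
  v1: (1-0.102)·(0.29,3.6) + 0.102·(0.27,5.29) = (0.2880,3.7724)
  v2: (1-0.102)·(-1.64,1.74) + 0.102·(-2.29,2.59) = (-1.7063,1.8267)
  v3: (1-0.102)·(-2.51,-2.19) + 0.102·(-3.87,-2.96) = (-2.6487,-2.2685)
  v4: (1-0.102)·(1.43,-4.47) + 0.102·(1.52,-4.87) = (1.4392,-4.5108)
  v5: (1-0.102)·(4.9,-0.33) + 0.102·(4.95,-0.04) = (4.9051,-0.3004)
Shoelace sum Σ(x_i·y_{i+1} − x_{i+1}·y_i):
  i=1: 0.2880·1.8267 − -1.7063·3.7724 = +6.9628 (running +6.9628)
  i=2: -1.7063·-2.2685 − -2.6487·1.8267 = +8.7092 (running +15.6721)
  i=3: -2.6487·-4.5108 − 1.4392·-2.2685 = +15.2127 (running +30.8847)
  i=4: 1.4392·-0.3004 − 4.9051·-4.5108 = +21.6936 (running +52.5783)
  i=5: 4.9051·3.7724 − 0.2880·-0.3004 = +18.5904 (running +71.1687)
Area = |Σ|/2 = |71.1687|/2 = 35.5844

Area at t=0.102: 35.5844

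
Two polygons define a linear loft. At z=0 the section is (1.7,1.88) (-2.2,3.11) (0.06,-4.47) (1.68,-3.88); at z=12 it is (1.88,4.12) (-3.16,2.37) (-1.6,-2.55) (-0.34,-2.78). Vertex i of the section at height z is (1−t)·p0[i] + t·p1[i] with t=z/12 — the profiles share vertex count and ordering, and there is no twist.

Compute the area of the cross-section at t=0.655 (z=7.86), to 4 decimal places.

Cross-section at t=0.655: each vertex is (1-t)·p0[i] + t·p1[i].
  v1: (1-0.655)·(1.7,1.88) + 0.655·(1.88,4.12) = (1.8179,3.3472)
  v2: (1-0.655)·(-2.2,3.11) + 0.655·(-3.16,2.37) = (-2.8288,2.6253)
  v3: (1-0.655)·(0.06,-4.47) + 0.655·(-1.6,-2.55) = (-1.0273,-3.2124)
  v4: (1-0.655)·(1.68,-3.88) + 0.655·(-0.34,-2.78) = (0.3569,-3.1595)
Shoelace sum Σ(x_i·y_{i+1} − x_{i+1}·y_i):
  i=1: 1.8179·2.6253 − -2.8288·3.3472 = +14.2411 (running +14.2411)
  i=2: -2.8288·-3.2124 − -1.0273·2.6253 = +11.7842 (running +26.0253)
  i=3: -1.0273·-3.1595 − 0.3569·-3.2124 = +4.3923 (running +30.4176)
  i=4: 0.3569·3.3472 − 1.8179·-3.1595 = +6.9383 (running +37.3558)
Area = |Σ|/2 = |37.3558|/2 = 18.6779

Area at t=0.655: 18.6779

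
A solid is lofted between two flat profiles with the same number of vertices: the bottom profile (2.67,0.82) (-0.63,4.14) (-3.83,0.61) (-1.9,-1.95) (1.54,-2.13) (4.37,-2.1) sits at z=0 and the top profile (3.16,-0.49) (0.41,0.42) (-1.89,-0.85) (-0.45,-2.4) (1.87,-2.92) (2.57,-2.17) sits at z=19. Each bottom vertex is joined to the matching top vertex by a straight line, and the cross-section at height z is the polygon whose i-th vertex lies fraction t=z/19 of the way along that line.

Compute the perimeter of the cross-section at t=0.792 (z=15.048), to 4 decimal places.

Cross-section at t=0.792: each vertex is (1-t)·p0[i] + t·p1[i].
  v1: (1-0.792)·(2.67,0.82) + 0.792·(3.16,-0.49) = (3.0581,-0.2175)
  v2: (1-0.792)·(-0.63,4.14) + 0.792·(0.41,0.42) = (0.1937,1.1938)
  v3: (1-0.792)·(-3.83,0.61) + 0.792·(-1.89,-0.85) = (-2.2935,-0.5463)
  v4: (1-0.792)·(-1.9,-1.95) + 0.792·(-0.45,-2.4) = (-0.7516,-2.3064)
  v5: (1-0.792)·(1.54,-2.13) + 0.792·(1.87,-2.92) = (1.8014,-2.7557)
  v6: (1-0.792)·(4.37,-2.1) + 0.792·(2.57,-2.17) = (2.9444,-2.1554)
Perimeter = Σ |v_{i+1} − v_i|:
  edge 1→2: √(-2.8644² + 1.4113²) = 3.1932 (running 3.1932)
  edge 2→3: √(-2.4872² + -1.7401²) = 3.0355 (running 6.2287)
  edge 3→4: √(1.5419² + -1.7601²) = 2.3400 (running 8.5686)
  edge 4→5: √(2.5530² + -0.4493²) = 2.5922 (running 11.1608)
  edge 5→6: √(1.1430² + 0.6002²) = 1.2911 (running 12.4519)
  edge 6→1: √(0.1137² + 1.9379²) = 1.9413 (running 14.3931)
Perimeter = 14.3931

Perimeter at t=0.792: 14.3931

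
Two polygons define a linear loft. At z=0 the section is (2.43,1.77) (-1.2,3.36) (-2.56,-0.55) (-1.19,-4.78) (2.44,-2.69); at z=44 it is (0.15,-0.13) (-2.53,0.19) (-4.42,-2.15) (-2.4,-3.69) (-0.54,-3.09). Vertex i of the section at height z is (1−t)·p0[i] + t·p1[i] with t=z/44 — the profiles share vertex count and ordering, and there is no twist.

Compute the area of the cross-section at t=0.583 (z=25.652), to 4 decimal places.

Cross-section at t=0.583: each vertex is (1-t)·p0[i] + t·p1[i].
  v1: (1-0.583)·(2.43,1.77) + 0.583·(0.15,-0.13) = (1.1008,0.6623)
  v2: (1-0.583)·(-1.2,3.36) + 0.583·(-2.53,0.19) = (-1.9754,1.5119)
  v3: (1-0.583)·(-2.56,-0.55) + 0.583·(-4.42,-2.15) = (-3.6444,-1.4828)
  v4: (1-0.583)·(-1.19,-4.78) + 0.583·(-2.4,-3.69) = (-1.8954,-4.1445)
  v5: (1-0.583)·(2.44,-2.69) + 0.583·(-0.54,-3.09) = (0.7027,-2.9232)
Shoelace sum Σ(x_i·y_{i+1} − x_{i+1}·y_i):
  i=1: 1.1008·1.5119 − -1.9754·0.6623 = +2.9725 (running +2.9725)
  i=2: -1.9754·-1.4828 − -3.6444·1.5119 = +8.4390 (running +11.4115)
  i=3: -3.6444·-4.1445 − -1.8954·-1.4828 = +12.2937 (running +23.7052)
  i=4: -1.8954·-2.9232 − 0.7027·-4.1445 = +8.4529 (running +32.1582)
  i=5: 0.7027·0.6623 − 1.1008·-2.9232 = +3.6831 (running +35.8413)
Area = |Σ|/2 = |35.8413|/2 = 17.9206

Area at t=0.583: 17.9206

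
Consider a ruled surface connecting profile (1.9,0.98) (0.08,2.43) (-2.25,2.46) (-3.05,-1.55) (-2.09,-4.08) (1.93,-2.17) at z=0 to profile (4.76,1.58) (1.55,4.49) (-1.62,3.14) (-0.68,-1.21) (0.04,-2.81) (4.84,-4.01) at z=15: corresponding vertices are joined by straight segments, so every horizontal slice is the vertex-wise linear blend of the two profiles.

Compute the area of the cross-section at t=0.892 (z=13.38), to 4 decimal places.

Area at t=0.892: 36.8688

Cross-section at t=0.892: each vertex is (1-t)·p0[i] + t·p1[i].
  v1: (1-0.892)·(1.9,0.98) + 0.892·(4.76,1.58) = (4.4511,1.5152)
  v2: (1-0.892)·(0.08,2.43) + 0.892·(1.55,4.49) = (1.3912,4.2675)
  v3: (1-0.892)·(-2.25,2.46) + 0.892·(-1.62,3.14) = (-1.6880,3.0666)
  v4: (1-0.892)·(-3.05,-1.55) + 0.892·(-0.68,-1.21) = (-0.9360,-1.2467)
  v5: (1-0.892)·(-2.09,-4.08) + 0.892·(0.04,-2.81) = (-0.1900,-2.9472)
  v6: (1-0.892)·(1.93,-2.17) + 0.892·(4.84,-4.01) = (4.5257,-3.8113)
Shoelace sum Σ(x_i·y_{i+1} − x_{i+1}·y_i):
  i=1: 4.4511·4.2675 − 1.3912·1.5152 = +16.8872 (running +16.8872)
  i=2: 1.3912·3.0666 − -1.6880·4.2675 = +11.4701 (running +28.3573)
  i=3: -1.6880·-1.2467 − -0.9360·3.0666 = +4.9747 (running +33.3320)
  i=4: -0.9360·-2.9472 − -0.1900·-1.2467 = +2.5215 (running +35.8535)
  i=5: -0.1900·-3.8113 − 4.5257·-2.9472 = +14.0623 (running +49.9158)
  i=6: 4.5257·1.5152 − 4.4511·-3.8113 = +23.8218 (running +73.7376)
Area = |Σ|/2 = |73.7376|/2 = 36.8688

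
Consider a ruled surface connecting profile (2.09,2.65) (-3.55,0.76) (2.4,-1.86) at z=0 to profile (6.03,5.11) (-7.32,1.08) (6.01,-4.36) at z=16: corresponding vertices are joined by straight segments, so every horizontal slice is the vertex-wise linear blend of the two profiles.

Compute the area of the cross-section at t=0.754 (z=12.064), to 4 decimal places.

Area at t=0.754: 47.3513

Cross-section at t=0.754: each vertex is (1-t)·p0[i] + t·p1[i].
  v1: (1-0.754)·(2.09,2.65) + 0.754·(6.03,5.11) = (5.0608,4.5048)
  v2: (1-0.754)·(-3.55,0.76) + 0.754·(-7.32,1.08) = (-6.3926,1.0013)
  v3: (1-0.754)·(2.4,-1.86) + 0.754·(6.01,-4.36) = (5.1219,-3.7450)
Shoelace sum Σ(x_i·y_{i+1} − x_{i+1}·y_i):
  i=1: 5.0608·1.0013 − -6.3926·4.5048 = +33.8648 (running +33.8648)
  i=2: -6.3926·-3.7450 − 5.1219·1.0013 = +18.8117 (running +52.6765)
  i=3: 5.1219·4.5048 − 5.0608·-3.7450 = +42.0261 (running +94.7026)
Area = |Σ|/2 = |94.7026|/2 = 47.3513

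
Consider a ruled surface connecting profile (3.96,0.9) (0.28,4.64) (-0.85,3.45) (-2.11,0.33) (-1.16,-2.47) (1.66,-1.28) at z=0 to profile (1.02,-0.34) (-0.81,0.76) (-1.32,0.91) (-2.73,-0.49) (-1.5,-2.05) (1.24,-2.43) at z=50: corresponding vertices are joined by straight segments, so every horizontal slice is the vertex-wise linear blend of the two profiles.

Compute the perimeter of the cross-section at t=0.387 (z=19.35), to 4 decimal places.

Cross-section at t=0.387: each vertex is (1-t)·p0[i] + t·p1[i].
  v1: (1-0.387)·(3.96,0.9) + 0.387·(1.02,-0.34) = (2.8222,0.4201)
  v2: (1-0.387)·(0.28,4.64) + 0.387·(-0.81,0.76) = (-0.1418,3.1384)
  v3: (1-0.387)·(-0.85,3.45) + 0.387·(-1.32,0.91) = (-1.0319,2.4670)
  v4: (1-0.387)·(-2.11,0.33) + 0.387·(-2.73,-0.49) = (-2.3499,0.0127)
  v5: (1-0.387)·(-1.16,-2.47) + 0.387·(-1.5,-2.05) = (-1.2916,-2.3075)
  v6: (1-0.387)·(1.66,-1.28) + 0.387·(1.24,-2.43) = (1.4975,-1.7250)
Perimeter = Σ |v_{i+1} − v_i|:
  edge 1→2: √(-2.9641² + 2.7183²) = 4.0218 (running 4.0218)
  edge 2→3: √(-0.8901² + -0.6714²) = 1.1149 (running 5.1367)
  edge 3→4: √(-1.3180² + -2.4544²) = 2.7859 (running 7.9226)
  edge 4→5: √(1.0584² + -2.3201²) = 2.5501 (running 10.4727)
  edge 5→6: √(2.7890² + 0.5824²) = 2.8492 (running 13.3219)
  edge 6→1: √(1.3248² + 2.1452²) = 2.5213 (running 15.8432)
Perimeter = 15.8432

Perimeter at t=0.387: 15.8432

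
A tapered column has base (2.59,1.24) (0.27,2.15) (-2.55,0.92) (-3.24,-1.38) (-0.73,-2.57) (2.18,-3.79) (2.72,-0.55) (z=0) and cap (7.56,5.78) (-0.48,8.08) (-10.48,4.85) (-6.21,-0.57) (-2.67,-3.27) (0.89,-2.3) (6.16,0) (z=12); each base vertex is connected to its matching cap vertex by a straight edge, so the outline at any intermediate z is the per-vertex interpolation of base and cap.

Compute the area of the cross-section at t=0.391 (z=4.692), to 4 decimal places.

Area at t=0.391: 54.5331

Cross-section at t=0.391: each vertex is (1-t)·p0[i] + t·p1[i].
  v1: (1-0.391)·(2.59,1.24) + 0.391·(7.56,5.78) = (4.5333,3.0151)
  v2: (1-0.391)·(0.27,2.15) + 0.391·(-0.48,8.08) = (-0.0232,4.4686)
  v3: (1-0.391)·(-2.55,0.92) + 0.391·(-10.48,4.85) = (-5.6506,2.4566)
  v4: (1-0.391)·(-3.24,-1.38) + 0.391·(-6.21,-0.57) = (-4.4013,-1.0633)
  v5: (1-0.391)·(-0.73,-2.57) + 0.391·(-2.67,-3.27) = (-1.4885,-2.8437)
  v6: (1-0.391)·(2.18,-3.79) + 0.391·(0.89,-2.3) = (1.6756,-3.2074)
  v7: (1-0.391)·(2.72,-0.55) + 0.391·(6.16,0) = (4.0650,-0.3350)
Shoelace sum Σ(x_i·y_{i+1} − x_{i+1}·y_i):
  i=1: 4.5333·4.4686 − -0.0232·3.0151 = +20.3276 (running +20.3276)
  i=2: -0.0232·2.4566 − -5.6506·4.4686 = +25.1935 (running +45.5211)
  i=3: -5.6506·-1.0633 − -4.4013·2.4566 = +16.8206 (running +62.3416)
  i=4: -4.4013·-2.8437 − -1.4885·-1.0633 = +10.9331 (running +73.2748)
  i=5: -1.4885·-3.2074 − 1.6756·-2.8437 = +9.5393 (running +82.8140)
  i=6: 1.6756·-0.3350 − 4.0650·-3.2074 = +12.4770 (running +95.2911)
  i=7: 4.0650·3.0151 − 4.5333·-0.3350 = +13.7751 (running +109.0661)
Area = |Σ|/2 = |109.0661|/2 = 54.5331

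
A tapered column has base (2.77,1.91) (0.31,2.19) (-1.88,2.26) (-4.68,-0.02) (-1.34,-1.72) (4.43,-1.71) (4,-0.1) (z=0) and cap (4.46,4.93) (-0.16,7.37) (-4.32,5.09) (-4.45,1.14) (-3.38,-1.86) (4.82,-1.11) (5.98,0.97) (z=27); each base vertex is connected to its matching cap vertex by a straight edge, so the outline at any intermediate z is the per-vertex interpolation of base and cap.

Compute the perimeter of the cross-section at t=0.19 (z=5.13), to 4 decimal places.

Perimeter at t=0.19: 23.1516

Cross-section at t=0.19: each vertex is (1-t)·p0[i] + t·p1[i].
  v1: (1-0.19)·(2.77,1.91) + 0.19·(4.46,4.93) = (3.0911,2.4838)
  v2: (1-0.19)·(0.31,2.19) + 0.19·(-0.16,7.37) = (0.2207,3.1742)
  v3: (1-0.19)·(-1.88,2.26) + 0.19·(-4.32,5.09) = (-2.3436,2.7977)
  v4: (1-0.19)·(-4.68,-0.02) + 0.19·(-4.45,1.14) = (-4.6363,0.2004)
  v5: (1-0.19)·(-1.34,-1.72) + 0.19·(-3.38,-1.86) = (-1.7276,-1.7466)
  v6: (1-0.19)·(4.43,-1.71) + 0.19·(4.82,-1.11) = (4.5041,-1.5960)
  v7: (1-0.19)·(4,-0.1) + 0.19·(5.98,0.97) = (4.3762,0.1033)
Perimeter = Σ |v_{i+1} − v_i|:
  edge 1→2: √(-2.8704² + 0.6904²) = 2.9523 (running 2.9523)
  edge 2→3: √(-2.5643² + -0.3765²) = 2.5918 (running 5.5441)
  edge 3→4: √(-2.2927² + -2.5973²) = 3.4645 (running 9.0085)
  edge 4→5: √(2.9087² + -1.9470²) = 3.5002 (running 12.5087)
  edge 5→6: √(6.2317² + 0.1506²) = 6.2335 (running 18.7422)
  edge 6→7: √(-0.1279² + 1.6993²) = 1.7041 (running 20.4463)
  edge 7→1: √(-1.2851² + 2.3805²) = 2.7052 (running 23.1516)
Perimeter = 23.1516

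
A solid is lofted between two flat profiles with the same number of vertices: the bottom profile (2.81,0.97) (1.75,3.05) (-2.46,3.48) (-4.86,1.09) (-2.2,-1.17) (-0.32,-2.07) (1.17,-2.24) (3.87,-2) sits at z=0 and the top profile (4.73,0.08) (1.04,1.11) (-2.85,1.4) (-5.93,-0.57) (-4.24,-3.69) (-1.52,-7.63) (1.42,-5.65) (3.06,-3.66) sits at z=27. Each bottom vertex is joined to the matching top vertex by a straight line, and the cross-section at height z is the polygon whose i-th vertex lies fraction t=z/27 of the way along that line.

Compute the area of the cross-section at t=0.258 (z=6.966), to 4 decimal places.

Area at t=0.258: 38.4209

Cross-section at t=0.258: each vertex is (1-t)·p0[i] + t·p1[i].
  v1: (1-0.258)·(2.81,0.97) + 0.258·(4.73,0.08) = (3.3054,0.7404)
  v2: (1-0.258)·(1.75,3.05) + 0.258·(1.04,1.11) = (1.5668,2.5495)
  v3: (1-0.258)·(-2.46,3.48) + 0.258·(-2.85,1.4) = (-2.5606,2.9434)
  v4: (1-0.258)·(-4.86,1.09) + 0.258·(-5.93,-0.57) = (-5.1361,0.6617)
  v5: (1-0.258)·(-2.2,-1.17) + 0.258·(-4.24,-3.69) = (-2.7263,-1.8202)
  v6: (1-0.258)·(-0.32,-2.07) + 0.258·(-1.52,-7.63) = (-0.6296,-3.5045)
  v7: (1-0.258)·(1.17,-2.24) + 0.258·(1.42,-5.65) = (1.2345,-3.1198)
  v8: (1-0.258)·(3.87,-2) + 0.258·(3.06,-3.66) = (3.6610,-2.4283)
Shoelace sum Σ(x_i·y_{i+1} − x_{i+1}·y_i):
  i=1: 3.3054·2.5495 − 1.5668·0.7404 = +7.2669 (running +7.2669)
  i=2: 1.5668·2.9434 − -2.5606·2.5495 = +11.1400 (running +18.4069)
  i=3: -2.5606·0.6617 − -5.1361·2.9434 = +13.4229 (running +31.8297)
  i=4: -5.1361·-1.8202 − -2.7263·0.6617 = +11.1525 (running +42.9822)
  i=5: -2.7263·-3.5045 − -0.6296·-1.8202 = +8.4084 (running +51.3906)
  i=6: -0.6296·-3.1198 − 1.2345·-3.5045 = +6.2905 (running +57.6811)
  i=7: 1.2345·-2.4283 − 3.6610·-3.1198 = +8.4239 (running +66.1050)
  i=8: 3.6610·0.7404 − 3.3054·-2.4283 = +10.7369 (running +76.8418)
Area = |Σ|/2 = |76.8418|/2 = 38.4209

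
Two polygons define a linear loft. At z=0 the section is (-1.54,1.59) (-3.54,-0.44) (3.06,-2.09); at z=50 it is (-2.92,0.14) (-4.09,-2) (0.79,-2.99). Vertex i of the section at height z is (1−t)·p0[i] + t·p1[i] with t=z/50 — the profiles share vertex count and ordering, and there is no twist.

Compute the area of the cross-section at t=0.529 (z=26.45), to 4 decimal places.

Cross-section at t=0.529: each vertex is (1-t)·p0[i] + t·p1[i].
  v1: (1-0.529)·(-1.54,1.59) + 0.529·(-2.92,0.14) = (-2.2700,0.8229)
  v2: (1-0.529)·(-3.54,-0.44) + 0.529·(-4.09,-2) = (-3.8309,-1.2652)
  v3: (1-0.529)·(3.06,-2.09) + 0.529·(0.79,-2.99) = (1.8592,-2.5661)
Shoelace sum Σ(x_i·y_{i+1} − x_{i+1}·y_i):
  i=1: -2.2700·-1.2652 − -3.8309·0.8229 = +6.0248 (running +6.0248)
  i=2: -3.8309·-2.5661 − 1.8592·-1.2652 = +12.1829 (running +18.2077)
  i=3: 1.8592·0.8229 − -2.2700·-2.5661 = -4.2951 (running +13.9126)
Area = |Σ|/2 = |13.9126|/2 = 6.9563

Area at t=0.529: 6.9563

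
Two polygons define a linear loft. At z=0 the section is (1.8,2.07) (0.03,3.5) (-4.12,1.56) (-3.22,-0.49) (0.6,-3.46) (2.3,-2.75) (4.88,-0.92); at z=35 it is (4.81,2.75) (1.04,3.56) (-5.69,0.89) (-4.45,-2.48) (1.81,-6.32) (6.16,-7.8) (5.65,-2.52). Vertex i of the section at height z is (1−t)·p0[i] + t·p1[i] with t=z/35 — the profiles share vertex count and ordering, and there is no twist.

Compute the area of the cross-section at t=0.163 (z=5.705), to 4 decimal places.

Area at t=0.163: 41.2801

Cross-section at t=0.163: each vertex is (1-t)·p0[i] + t·p1[i].
  v1: (1-0.163)·(1.8,2.07) + 0.163·(4.81,2.75) = (2.2906,2.1808)
  v2: (1-0.163)·(0.03,3.5) + 0.163·(1.04,3.56) = (0.1946,3.5098)
  v3: (1-0.163)·(-4.12,1.56) + 0.163·(-5.69,0.89) = (-4.3759,1.4508)
  v4: (1-0.163)·(-3.22,-0.49) + 0.163·(-4.45,-2.48) = (-3.4205,-0.8144)
  v5: (1-0.163)·(0.6,-3.46) + 0.163·(1.81,-6.32) = (0.7972,-3.9262)
  v6: (1-0.163)·(2.3,-2.75) + 0.163·(6.16,-7.8) = (2.9292,-3.5732)
  v7: (1-0.163)·(4.88,-0.92) + 0.163·(5.65,-2.52) = (5.0055,-1.1808)
Shoelace sum Σ(x_i·y_{i+1} − x_{i+1}·y_i):
  i=1: 2.2906·3.5098 − 0.1946·2.1808 = +7.6152 (running +7.6152)
  i=2: 0.1946·1.4508 − -4.3759·3.5098 = +15.6408 (running +23.2560)
  i=3: -4.3759·-0.8144 − -3.4205·1.4508 = +8.5260 (running +31.7820)
  i=4: -3.4205·-3.9262 − 0.7972·-0.8144 = +14.0787 (running +45.8607)
  i=5: 0.7972·-3.5732 − 2.9292·-3.9262 = +8.6519 (running +54.5126)
  i=6: 2.9292·-1.1808 − 5.0055·-3.5732 = +14.4267 (running +68.9392)
  i=7: 5.0055·2.1808 − 2.2906·-1.1808 = +13.6210 (running +82.5602)
Area = |Σ|/2 = |82.5602|/2 = 41.2801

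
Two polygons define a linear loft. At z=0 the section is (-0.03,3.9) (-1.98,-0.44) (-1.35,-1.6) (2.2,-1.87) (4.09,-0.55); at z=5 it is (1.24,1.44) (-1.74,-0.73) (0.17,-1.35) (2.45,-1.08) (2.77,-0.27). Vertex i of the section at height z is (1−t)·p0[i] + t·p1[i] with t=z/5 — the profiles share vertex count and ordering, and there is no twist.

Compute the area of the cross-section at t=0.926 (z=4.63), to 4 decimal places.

Area at t=0.926: 7.6450

Cross-section at t=0.926: each vertex is (1-t)·p0[i] + t·p1[i].
  v1: (1-0.926)·(-0.03,3.9) + 0.926·(1.24,1.44) = (1.1460,1.6220)
  v2: (1-0.926)·(-1.98,-0.44) + 0.926·(-1.74,-0.73) = (-1.7578,-0.7085)
  v3: (1-0.926)·(-1.35,-1.6) + 0.926·(0.17,-1.35) = (0.0575,-1.3685)
  v4: (1-0.926)·(2.2,-1.87) + 0.926·(2.45,-1.08) = (2.4315,-1.1385)
  v5: (1-0.926)·(4.09,-0.55) + 0.926·(2.77,-0.27) = (2.8677,-0.2907)
Shoelace sum Σ(x_i·y_{i+1} − x_{i+1}·y_i):
  i=1: 1.1460·-0.7085 − -1.7578·1.6220 = +2.0392 (running +2.0392)
  i=2: -1.7578·-1.3685 − 0.0575·-0.7085 = +2.4462 (running +4.4854)
  i=3: 0.0575·-1.1385 − 2.4315·-1.3685 = +3.2620 (running +7.7474)
  i=4: 2.4315·-0.2907 − 2.8677·-1.1385 = +2.5579 (running +10.3053)
  i=5: 2.8677·1.6220 − 1.1460·-0.2907 = +4.9847 (running +15.2899)
Area = |Σ|/2 = |15.2899|/2 = 7.6450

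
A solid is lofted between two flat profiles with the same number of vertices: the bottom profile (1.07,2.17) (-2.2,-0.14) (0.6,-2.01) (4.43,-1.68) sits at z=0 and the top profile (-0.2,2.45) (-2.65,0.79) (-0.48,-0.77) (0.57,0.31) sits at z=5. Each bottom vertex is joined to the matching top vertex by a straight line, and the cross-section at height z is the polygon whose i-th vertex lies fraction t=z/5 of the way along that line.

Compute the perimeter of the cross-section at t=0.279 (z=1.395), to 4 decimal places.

Perimeter at t=0.279: 14.2683

Cross-section at t=0.279: each vertex is (1-t)·p0[i] + t·p1[i].
  v1: (1-0.279)·(1.07,2.17) + 0.279·(-0.2,2.45) = (0.7157,2.2481)
  v2: (1-0.279)·(-2.2,-0.14) + 0.279·(-2.65,0.79) = (-2.3256,0.1195)
  v3: (1-0.279)·(0.6,-2.01) + 0.279·(-0.48,-0.77) = (0.2987,-1.6640)
  v4: (1-0.279)·(4.43,-1.68) + 0.279·(0.57,0.31) = (3.3531,-1.1248)
Perimeter = Σ |v_{i+1} − v_i|:
  edge 1→2: √(-3.0412² + -2.1286²) = 3.7122 (running 3.7122)
  edge 2→3: √(2.6242² + -1.7835²) = 3.1729 (running 6.8851)
  edge 3→4: √(3.0544² + 0.5393²) = 3.1016 (running 9.9867)
  edge 4→1: √(-2.6374² + 3.3729²) = 4.2816 (running 14.2683)
Perimeter = 14.2683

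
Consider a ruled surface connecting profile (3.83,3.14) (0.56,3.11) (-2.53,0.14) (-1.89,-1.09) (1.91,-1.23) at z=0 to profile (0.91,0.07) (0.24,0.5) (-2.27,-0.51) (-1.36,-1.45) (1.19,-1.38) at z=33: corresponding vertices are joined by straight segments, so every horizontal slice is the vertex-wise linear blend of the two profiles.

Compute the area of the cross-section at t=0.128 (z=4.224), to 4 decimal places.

Cross-section at t=0.128: each vertex is (1-t)·p0[i] + t·p1[i].
  v1: (1-0.128)·(3.83,3.14) + 0.128·(0.91,0.07) = (3.4562,2.7470)
  v2: (1-0.128)·(0.56,3.11) + 0.128·(0.24,0.5) = (0.5190,2.7759)
  v3: (1-0.128)·(-2.53,0.14) + 0.128·(-2.27,-0.51) = (-2.4967,0.0568)
  v4: (1-0.128)·(-1.89,-1.09) + 0.128·(-1.36,-1.45) = (-1.8222,-1.1361)
  v5: (1-0.128)·(1.91,-1.23) + 0.128·(1.19,-1.38) = (1.8178,-1.2492)
Shoelace sum Σ(x_i·y_{i+1} − x_{i+1}·y_i):
  i=1: 3.4562·2.7759 − 0.5190·2.7470 = +8.1684 (running +8.1684)
  i=2: 0.5190·0.0568 − -2.4967·2.7759 = +6.9602 (running +15.1286)
  i=3: -2.4967·-1.1361 − -1.8222·0.0568 = +2.9400 (running +18.0686)
  i=4: -1.8222·-1.2492 − 1.8178·-1.1361 = +4.3415 (running +22.4100)
  i=5: 1.8178·2.7470 − 3.4562·-1.2492 = +9.3112 (running +31.7212)
Area = |Σ|/2 = |31.7212|/2 = 15.8606

Area at t=0.128: 15.8606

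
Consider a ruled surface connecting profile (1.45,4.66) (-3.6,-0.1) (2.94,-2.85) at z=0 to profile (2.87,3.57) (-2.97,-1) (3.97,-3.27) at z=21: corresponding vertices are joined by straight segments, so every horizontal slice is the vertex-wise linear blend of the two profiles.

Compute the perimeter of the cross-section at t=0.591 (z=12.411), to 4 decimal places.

Cross-section at t=0.591: each vertex is (1-t)·p0[i] + t·p1[i].
  v1: (1-0.591)·(1.45,4.66) + 0.591·(2.87,3.57) = (2.2892,4.0158)
  v2: (1-0.591)·(-3.6,-0.1) + 0.591·(-2.97,-1) = (-3.2277,-0.6319)
  v3: (1-0.591)·(2.94,-2.85) + 0.591·(3.97,-3.27) = (3.5487,-3.0982)
Perimeter = Σ |v_{i+1} − v_i|:
  edge 1→2: √(-5.5169² + -4.6477²) = 7.2137 (running 7.2137)
  edge 2→3: √(6.7764² + -2.4663²) = 7.2113 (running 14.4250)
  edge 3→1: √(-1.2595² + 7.1140²) = 7.2247 (running 21.6496)
Perimeter = 21.6496

Perimeter at t=0.591: 21.6496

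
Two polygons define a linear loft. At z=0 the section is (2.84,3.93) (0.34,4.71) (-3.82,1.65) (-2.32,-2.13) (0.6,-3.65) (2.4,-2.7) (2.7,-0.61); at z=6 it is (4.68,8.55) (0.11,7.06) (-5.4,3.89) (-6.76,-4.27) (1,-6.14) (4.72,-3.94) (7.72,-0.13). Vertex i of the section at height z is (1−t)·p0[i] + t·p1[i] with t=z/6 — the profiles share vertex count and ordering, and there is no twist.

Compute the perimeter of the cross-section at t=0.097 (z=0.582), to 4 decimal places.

Perimeter at t=0.097: 25.6693

Cross-section at t=0.097: each vertex is (1-t)·p0[i] + t·p1[i].
  v1: (1-0.097)·(2.84,3.93) + 0.097·(4.68,8.55) = (3.0185,4.3781)
  v2: (1-0.097)·(0.34,4.71) + 0.097·(0.11,7.06) = (0.3177,4.9380)
  v3: (1-0.097)·(-3.82,1.65) + 0.097·(-5.4,3.89) = (-3.9733,1.8673)
  v4: (1-0.097)·(-2.32,-2.13) + 0.097·(-6.76,-4.27) = (-2.7507,-2.3376)
  v5: (1-0.097)·(0.6,-3.65) + 0.097·(1,-6.14) = (0.6388,-3.8915)
  v6: (1-0.097)·(2.4,-2.7) + 0.097·(4.72,-3.94) = (2.6250,-2.8203)
  v7: (1-0.097)·(2.7,-0.61) + 0.097·(7.72,-0.13) = (3.1869,-0.5634)
Perimeter = Σ |v_{i+1} − v_i|:
  edge 1→2: √(-2.7008² + 0.5598²) = 2.7582 (running 2.7582)
  edge 2→3: √(-4.2909² + -3.0707²) = 5.2765 (running 8.0347)
  edge 3→4: √(1.2226² + -4.2049²) = 4.3790 (running 12.4137)
  edge 4→5: √(3.3895² + -1.5539²) = 3.7287 (running 16.1424)
  edge 5→6: √(1.9862² + 1.0712²) = 2.2567 (running 18.3991)
  edge 6→7: √(0.5619² + 2.2568²) = 2.3257 (running 20.7248)
  edge 7→1: √(-0.1685² + 4.9416²) = 4.9445 (running 25.6693)
Perimeter = 25.6693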